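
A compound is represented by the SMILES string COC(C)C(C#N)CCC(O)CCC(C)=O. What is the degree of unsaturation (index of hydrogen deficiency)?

Molecular formula: C12H21NO3.
DoU = (2C + 2 + N − H − X) / 2, where X is the halogen count and O/S are ignored.
    = (2·12 + 2 + 1 − 21 − 0) / 2 = 6 / 2 = 3.

3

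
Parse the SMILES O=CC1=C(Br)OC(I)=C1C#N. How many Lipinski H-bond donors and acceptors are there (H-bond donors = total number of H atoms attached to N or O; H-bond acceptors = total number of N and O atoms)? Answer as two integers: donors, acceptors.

0, 3

Donors: find every N or O and count the H atoms it carries.
  atom 1 (O): bond orders sum to 2 → 0 H
  atom 6 (O): bond orders sum to 2 → 0 H
  atom 11 (N): bond orders sum to 3 → 0 H
Lipinski HBD = 0.
Acceptors: N atoms = 1, O atoms = 2 → HBA = 3.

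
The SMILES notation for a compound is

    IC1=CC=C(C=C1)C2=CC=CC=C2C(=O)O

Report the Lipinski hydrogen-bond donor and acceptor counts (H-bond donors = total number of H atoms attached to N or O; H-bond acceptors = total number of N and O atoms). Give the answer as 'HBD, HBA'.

Donors: find every N or O and count the H atoms it carries.
  atom 15 (O): bond orders sum to 2 → 0 H
  atom 16 (O): bond orders sum to 1 → 1 H
Lipinski HBD = 1.
Acceptors: N atoms = 0, O atoms = 2 → HBA = 2.

1, 2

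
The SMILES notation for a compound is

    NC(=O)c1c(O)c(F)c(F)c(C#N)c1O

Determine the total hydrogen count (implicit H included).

4

Walk through each heavy atom and fill implicit hydrogens from standard valence (C 4, N 3, O 2, S 2, halogen 1); for lowercase aromatic atoms, an aromatic c carries 1 H when it has two neighbours and 0 H with three, and aromatic n carries 0 H:
  atom 1: N, bond orders sum to 1 (valence 3) → 2 H
  atom 2: C, bond orders sum to 4 (valence 4) → 0 H
  atom 3: O, bond orders sum to 2 (valence 2) → 0 H
  atom 4: aromatic c, 3 neighbours → 0 H
  atom 5: aromatic c, 3 neighbours → 0 H
  atom 6: O, bond orders sum to 1 (valence 2) → 1 H
  atom 7: aromatic c, 3 neighbours → 0 H
  atom 8: F (halogen, monovalent) → 0 H
  atom 9: aromatic c, 3 neighbours → 0 H
  atom 10: F (halogen, monovalent) → 0 H
  atom 11: aromatic c, 3 neighbours → 0 H
  atom 12: C, bond orders sum to 4 (valence 4) → 0 H
  atom 13: N, bond orders sum to 3 (valence 3) → 0 H
  atom 14: aromatic c, 3 neighbours → 0 H
  atom 15: O, bond orders sum to 1 (valence 2) → 1 H
Total hydrogens: 4.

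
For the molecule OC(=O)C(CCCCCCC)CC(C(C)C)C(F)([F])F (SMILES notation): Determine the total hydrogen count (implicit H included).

Walk through each heavy atom and fill implicit hydrogens from standard valence (C 4, N 3, O 2, S 2, halogen 1):
  atom 1: O, bond orders sum to 1 (valence 2) → 1 H
  atom 2: C, bond orders sum to 4 (valence 4) → 0 H
  atom 3: O, bond orders sum to 2 (valence 2) → 0 H
  atom 4: C, bond orders sum to 3 (valence 4) → 1 H
  atom 5: C, bond orders sum to 2 (valence 4) → 2 H
  atom 6: C, bond orders sum to 2 (valence 4) → 2 H
  atom 7: C, bond orders sum to 2 (valence 4) → 2 H
  atom 8: C, bond orders sum to 2 (valence 4) → 2 H
  atom 9: C, bond orders sum to 2 (valence 4) → 2 H
  atom 10: C, bond orders sum to 2 (valence 4) → 2 H
  atom 11: C, bond orders sum to 1 (valence 4) → 3 H
  atom 12: C, bond orders sum to 2 (valence 4) → 2 H
  atom 13: C, bond orders sum to 3 (valence 4) → 1 H
  atom 14: C, bond orders sum to 3 (valence 4) → 1 H
  atom 15: C, bond orders sum to 1 (valence 4) → 3 H
  atom 16: C, bond orders sum to 1 (valence 4) → 3 H
  atom 17: C, bond orders sum to 4 (valence 4) → 0 H
  atom 18: F (halogen, monovalent) → 0 H
  atom 19: F with explicit H count 0
  atom 20: F (halogen, monovalent) → 0 H
Total hydrogens: 27.

27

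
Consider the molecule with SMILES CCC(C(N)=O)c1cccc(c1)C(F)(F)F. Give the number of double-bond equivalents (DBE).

5

Molecular formula: C11H12F3NO.
DoU = (2C + 2 + N − H − X) / 2, where X is the halogen count and O/S are ignored.
    = (2·11 + 2 + 1 − 12 − 3) / 2 = 10 / 2 = 5.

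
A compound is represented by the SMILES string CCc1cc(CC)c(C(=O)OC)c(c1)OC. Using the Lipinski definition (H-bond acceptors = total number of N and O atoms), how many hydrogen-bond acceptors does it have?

N atoms: 0; O atoms: 3.
Lipinski HBA = 0 + 3 = 3.

3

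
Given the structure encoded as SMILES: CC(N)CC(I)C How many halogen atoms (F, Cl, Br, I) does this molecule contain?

Halogen atoms appear at heavy-atom position 6 (1×I).
Other groups present: 1 primary amine.
Halogen count: 1.

1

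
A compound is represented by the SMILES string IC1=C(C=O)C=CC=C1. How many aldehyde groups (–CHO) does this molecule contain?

1

The aldehyde motif appears at heavy-atom position 4 in the SMILES.
Aldehyde count: 1.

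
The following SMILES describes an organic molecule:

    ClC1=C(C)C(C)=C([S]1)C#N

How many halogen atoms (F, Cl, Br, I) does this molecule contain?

1

Halogen atoms appear at heavy-atom position 1 (1×Cl).
Other groups present: 1 nitrile.
Halogen count: 1.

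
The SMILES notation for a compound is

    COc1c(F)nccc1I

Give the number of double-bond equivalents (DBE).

4

Molecular formula: C6H5FINO.
DoU = (2C + 2 + N − H − X) / 2, where X is the halogen count and O/S are ignored.
    = (2·6 + 2 + 1 − 5 − 2) / 2 = 8 / 2 = 4.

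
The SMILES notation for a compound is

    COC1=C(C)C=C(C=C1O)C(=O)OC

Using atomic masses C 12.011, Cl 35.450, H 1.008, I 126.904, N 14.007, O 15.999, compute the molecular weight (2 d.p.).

First, the molecular formula is C10H12O4 (counting implicit H from valence).
  C: 10 × 12.011 = 120.110
  H: 12 × 1.008 = 12.096
  O: 4 × 15.999 = 63.996
Sum: 10×12.011 + 12×1.008 + 4×15.999 = 196.202 → 196.20 g/mol.

196.20 g/mol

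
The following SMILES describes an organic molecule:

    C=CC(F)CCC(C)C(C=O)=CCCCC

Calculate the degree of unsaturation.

3

Degree of unsaturation = (number of rings) + (number of π bonds).
Ring closures in the SMILES: 0.
π bonds: 3 double bonds (each 1 DoU) → 3 DoU from unsaturation.
Total DoU = 0 + 3 = 3.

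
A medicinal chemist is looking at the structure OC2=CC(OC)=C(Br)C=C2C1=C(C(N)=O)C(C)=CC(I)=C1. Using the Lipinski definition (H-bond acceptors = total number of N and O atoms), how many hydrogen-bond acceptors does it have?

N atoms: 1; O atoms: 3.
Lipinski HBA = 1 + 3 = 4.

4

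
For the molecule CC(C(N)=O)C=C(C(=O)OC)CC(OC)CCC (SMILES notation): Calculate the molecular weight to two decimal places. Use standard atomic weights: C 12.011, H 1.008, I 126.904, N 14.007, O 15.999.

First, the molecular formula is C13H23NO4 (counting implicit H from valence).
  C: 13 × 12.011 = 156.143
  H: 23 × 1.008 = 23.184
  N: 1 × 14.007 = 14.007
  O: 4 × 15.999 = 63.996
Sum: 13×12.011 + 23×1.008 + 1×14.007 + 4×15.999 = 257.330 → 257.33 g/mol.

257.33 g/mol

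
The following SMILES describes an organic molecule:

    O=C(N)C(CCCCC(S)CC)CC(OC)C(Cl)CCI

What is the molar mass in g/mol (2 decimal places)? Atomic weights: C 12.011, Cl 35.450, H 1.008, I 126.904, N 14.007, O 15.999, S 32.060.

449.82 g/mol

First, the molecular formula is C15H29ClINO2S (counting implicit H from valence).
  C: 15 × 12.011 = 180.165
  Cl: 1 × 35.450 = 35.450
  H: 29 × 1.008 = 29.232
  I: 1 × 126.904 = 126.904
  N: 1 × 14.007 = 14.007
  O: 2 × 15.999 = 31.998
  S: 1 × 32.060 = 32.060
Sum: 15×12.011 + 1×35.450 + 29×1.008 + 1×126.904 + 1×14.007 + 2×15.999 + 1×32.060 = 449.816 → 449.82 g/mol.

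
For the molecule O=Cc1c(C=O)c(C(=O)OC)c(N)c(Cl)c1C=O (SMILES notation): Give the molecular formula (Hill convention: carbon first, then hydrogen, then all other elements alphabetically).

Walk through each heavy atom and fill implicit hydrogens from standard valence (C 4, N 3, O 2, S 2, halogen 1); for lowercase aromatic atoms, an aromatic c carries 1 H when it has two neighbours and 0 H with three, and aromatic n carries 0 H:
  atom 1: O, bond orders sum to 2 (valence 2) → 0 H
  atom 2: C, bond orders sum to 3 (valence 4) → 1 H
  atom 3: aromatic c, 3 neighbours → 0 H
  atom 4: aromatic c, 3 neighbours → 0 H
  atom 5: C, bond orders sum to 3 (valence 4) → 1 H
  atom 6: O, bond orders sum to 2 (valence 2) → 0 H
  atom 7: aromatic c, 3 neighbours → 0 H
  atom 8: C, bond orders sum to 4 (valence 4) → 0 H
  atom 9: O, bond orders sum to 2 (valence 2) → 0 H
  atom 10: O, bond orders sum to 2 (valence 2) → 0 H
  atom 11: C, bond orders sum to 1 (valence 4) → 3 H
  atom 12: aromatic c, 3 neighbours → 0 H
  atom 13: N, bond orders sum to 1 (valence 3) → 2 H
  atom 14: aromatic c, 3 neighbours → 0 H
  atom 15: Cl (halogen, monovalent) → 0 H
  atom 16: aromatic c, 3 neighbours → 0 H
  atom 17: C, bond orders sum to 3 (valence 4) → 1 H
  atom 18: O, bond orders sum to 2 (valence 2) → 0 H
Totals → C:11, H:8, Cl:1, N:1, O:5.
In Hill order: C11H8ClNO5.

C11H8ClNO5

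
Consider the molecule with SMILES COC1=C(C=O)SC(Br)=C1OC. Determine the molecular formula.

C7H7BrO3S

Walk through each heavy atom and fill implicit hydrogens from standard valence (C 4, N 3, O 2, S 2, halogen 1):
  atom 1: C, bond orders sum to 1 (valence 4) → 3 H
  atom 2: O, bond orders sum to 2 (valence 2) → 0 H
  atom 3: C, bond orders sum to 4 (valence 4) → 0 H
  atom 4: C, bond orders sum to 4 (valence 4) → 0 H
  atom 5: C, bond orders sum to 3 (valence 4) → 1 H
  atom 6: O, bond orders sum to 2 (valence 2) → 0 H
  atom 7: S, bond orders sum to 2 (valence 2) → 0 H
  atom 8: C, bond orders sum to 4 (valence 4) → 0 H
  atom 9: Br (halogen, monovalent) → 0 H
  atom 10: C, bond orders sum to 4 (valence 4) → 0 H
  atom 11: O, bond orders sum to 2 (valence 2) → 0 H
  atom 12: C, bond orders sum to 1 (valence 4) → 3 H
Totals → C:7, H:7, Br:1, O:3, S:1.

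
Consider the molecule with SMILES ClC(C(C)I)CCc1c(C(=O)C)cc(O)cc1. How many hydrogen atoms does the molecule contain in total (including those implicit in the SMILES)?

Walk through each heavy atom and fill implicit hydrogens from standard valence (C 4, N 3, O 2, S 2, halogen 1); for lowercase aromatic atoms, an aromatic c carries 1 H when it has two neighbours and 0 H with three, and aromatic n carries 0 H:
  atom 1: Cl (halogen, monovalent) → 0 H
  atom 2: C, bond orders sum to 3 (valence 4) → 1 H
  atom 3: C, bond orders sum to 3 (valence 4) → 1 H
  atom 4: C, bond orders sum to 1 (valence 4) → 3 H
  atom 5: I (halogen, monovalent) → 0 H
  atom 6: C, bond orders sum to 2 (valence 4) → 2 H
  atom 7: C, bond orders sum to 2 (valence 4) → 2 H
  atom 8: aromatic c, 3 neighbours → 0 H
  atom 9: aromatic c, 3 neighbours → 0 H
  atom 10: C, bond orders sum to 4 (valence 4) → 0 H
  atom 11: O, bond orders sum to 2 (valence 2) → 0 H
  atom 12: C, bond orders sum to 1 (valence 4) → 3 H
  atom 13: aromatic c, 2 neighbours → 1 H
  atom 14: aromatic c, 3 neighbours → 0 H
  atom 15: O, bond orders sum to 1 (valence 2) → 1 H
  atom 16: aromatic c, 2 neighbours → 1 H
  atom 17: aromatic c, 2 neighbours → 1 H
Total hydrogens: 16.

16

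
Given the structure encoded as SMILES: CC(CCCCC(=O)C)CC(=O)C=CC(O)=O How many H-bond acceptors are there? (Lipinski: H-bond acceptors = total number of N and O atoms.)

4

N atoms: 0; O atoms: 4.
Lipinski HBA = 0 + 4 = 4.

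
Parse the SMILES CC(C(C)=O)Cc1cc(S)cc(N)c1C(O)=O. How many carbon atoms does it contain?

Count every carbon token in the SMILES (each C, including those in ring-closure positions and inside branches).
Carbon count: 12.

12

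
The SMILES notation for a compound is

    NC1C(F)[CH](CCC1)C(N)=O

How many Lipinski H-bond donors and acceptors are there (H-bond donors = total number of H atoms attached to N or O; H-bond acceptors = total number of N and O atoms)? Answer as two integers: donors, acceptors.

Donors: find every N or O and count the H atoms it carries.
  atom 1 (N): bond orders sum to 1 → 2 H
  atom 10 (N): bond orders sum to 1 → 2 H
  atom 11 (O): bond orders sum to 2 → 0 H
Lipinski HBD = 4.
Acceptors: N atoms = 2, O atoms = 1 → HBA = 3.

4, 3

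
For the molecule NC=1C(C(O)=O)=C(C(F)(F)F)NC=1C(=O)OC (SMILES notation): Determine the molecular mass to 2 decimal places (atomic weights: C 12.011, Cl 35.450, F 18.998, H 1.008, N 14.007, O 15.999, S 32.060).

252.15 g/mol

First, the molecular formula is C8H7F3N2O4 (counting implicit H from valence).
  C: 8 × 12.011 = 96.088
  F: 3 × 18.998 = 56.994
  H: 7 × 1.008 = 7.056
  N: 2 × 14.007 = 28.014
  O: 4 × 15.999 = 63.996
Sum: 8×12.011 + 3×18.998 + 7×1.008 + 2×14.007 + 4×15.999 = 252.148 → 252.15 g/mol.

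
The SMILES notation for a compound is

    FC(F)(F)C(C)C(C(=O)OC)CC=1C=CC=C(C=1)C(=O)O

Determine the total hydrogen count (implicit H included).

15

Walk through each heavy atom and fill implicit hydrogens from standard valence (C 4, N 3, O 2, S 2, halogen 1):
  atom 1: F (halogen, monovalent) → 0 H
  atom 2: C, bond orders sum to 4 (valence 4) → 0 H
  atom 3: F (halogen, monovalent) → 0 H
  atom 4: F (halogen, monovalent) → 0 H
  atom 5: C, bond orders sum to 3 (valence 4) → 1 H
  atom 6: C, bond orders sum to 1 (valence 4) → 3 H
  atom 7: C, bond orders sum to 3 (valence 4) → 1 H
  atom 8: C, bond orders sum to 4 (valence 4) → 0 H
  atom 9: O, bond orders sum to 2 (valence 2) → 0 H
  atom 10: O, bond orders sum to 2 (valence 2) → 0 H
  atom 11: C, bond orders sum to 1 (valence 4) → 3 H
  atom 12: C, bond orders sum to 2 (valence 4) → 2 H
  atom 13: C, bond orders sum to 4 (valence 4) → 0 H
  atom 14: C, bond orders sum to 3 (valence 4) → 1 H
  atom 15: C, bond orders sum to 3 (valence 4) → 1 H
  atom 16: C, bond orders sum to 3 (valence 4) → 1 H
  atom 17: C, bond orders sum to 4 (valence 4) → 0 H
  atom 18: C, bond orders sum to 3 (valence 4) → 1 H
  atom 19: C, bond orders sum to 4 (valence 4) → 0 H
  atom 20: O, bond orders sum to 2 (valence 2) → 0 H
  atom 21: O, bond orders sum to 1 (valence 2) → 1 H
Total hydrogens: 15.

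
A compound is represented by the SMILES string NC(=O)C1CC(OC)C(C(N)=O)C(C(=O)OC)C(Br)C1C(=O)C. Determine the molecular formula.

C14H21BrN2O6

Walk through each heavy atom and fill implicit hydrogens from standard valence (C 4, N 3, O 2, S 2, halogen 1):
  atom 1: N, bond orders sum to 1 (valence 3) → 2 H
  atom 2: C, bond orders sum to 4 (valence 4) → 0 H
  atom 3: O, bond orders sum to 2 (valence 2) → 0 H
  atom 4: C, bond orders sum to 3 (valence 4) → 1 H
  atom 5: C, bond orders sum to 2 (valence 4) → 2 H
  atom 6: C, bond orders sum to 3 (valence 4) → 1 H
  atom 7: O, bond orders sum to 2 (valence 2) → 0 H
  atom 8: C, bond orders sum to 1 (valence 4) → 3 H
  atom 9: C, bond orders sum to 3 (valence 4) → 1 H
  atom 10: C, bond orders sum to 4 (valence 4) → 0 H
  atom 11: N, bond orders sum to 1 (valence 3) → 2 H
  atom 12: O, bond orders sum to 2 (valence 2) → 0 H
  atom 13: C, bond orders sum to 3 (valence 4) → 1 H
  atom 14: C, bond orders sum to 4 (valence 4) → 0 H
  atom 15: O, bond orders sum to 2 (valence 2) → 0 H
  atom 16: O, bond orders sum to 2 (valence 2) → 0 H
  atom 17: C, bond orders sum to 1 (valence 4) → 3 H
  atom 18: C, bond orders sum to 3 (valence 4) → 1 H
  atom 19: Br (halogen, monovalent) → 0 H
  atom 20: C, bond orders sum to 3 (valence 4) → 1 H
  atom 21: C, bond orders sum to 4 (valence 4) → 0 H
  atom 22: O, bond orders sum to 2 (valence 2) → 0 H
  atom 23: C, bond orders sum to 1 (valence 4) → 3 H
Totals → C:14, H:21, Br:1, N:2, O:6.
In Hill order: C14H21BrN2O6.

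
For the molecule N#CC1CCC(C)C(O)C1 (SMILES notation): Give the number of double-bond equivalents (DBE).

Molecular formula: C8H13NO.
DoU = (2C + 2 + N − H − X) / 2, where X is the halogen count and O/S are ignored.
    = (2·8 + 2 + 1 − 13 − 0) / 2 = 6 / 2 = 3.

3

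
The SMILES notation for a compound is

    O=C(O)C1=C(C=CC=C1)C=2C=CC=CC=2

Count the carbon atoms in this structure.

13

Count every carbon token in the SMILES (each C, including those in ring-closure positions and inside branches).
Carbon count: 13.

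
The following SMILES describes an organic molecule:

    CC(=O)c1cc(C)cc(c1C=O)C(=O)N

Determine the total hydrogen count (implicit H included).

11

Walk through each heavy atom and fill implicit hydrogens from standard valence (C 4, N 3, O 2, S 2, halogen 1); for lowercase aromatic atoms, an aromatic c carries 1 H when it has two neighbours and 0 H with three, and aromatic n carries 0 H:
  atom 1: C, bond orders sum to 1 (valence 4) → 3 H
  atom 2: C, bond orders sum to 4 (valence 4) → 0 H
  atom 3: O, bond orders sum to 2 (valence 2) → 0 H
  atom 4: aromatic c, 3 neighbours → 0 H
  atom 5: aromatic c, 2 neighbours → 1 H
  atom 6: aromatic c, 3 neighbours → 0 H
  atom 7: C, bond orders sum to 1 (valence 4) → 3 H
  atom 8: aromatic c, 2 neighbours → 1 H
  atom 9: aromatic c, 3 neighbours → 0 H
  atom 10: aromatic c, 3 neighbours → 0 H
  atom 11: C, bond orders sum to 3 (valence 4) → 1 H
  atom 12: O, bond orders sum to 2 (valence 2) → 0 H
  atom 13: C, bond orders sum to 4 (valence 4) → 0 H
  atom 14: O, bond orders sum to 2 (valence 2) → 0 H
  atom 15: N, bond orders sum to 1 (valence 3) → 2 H
Total hydrogens: 11.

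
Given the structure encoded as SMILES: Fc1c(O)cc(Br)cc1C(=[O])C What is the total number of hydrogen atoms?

6

Walk through each heavy atom and fill implicit hydrogens from standard valence (C 4, N 3, O 2, S 2, halogen 1); for lowercase aromatic atoms, an aromatic c carries 1 H when it has two neighbours and 0 H with three, and aromatic n carries 0 H:
  atom 1: F (halogen, monovalent) → 0 H
  atom 2: aromatic c, 3 neighbours → 0 H
  atom 3: aromatic c, 3 neighbours → 0 H
  atom 4: O, bond orders sum to 1 (valence 2) → 1 H
  atom 5: aromatic c, 2 neighbours → 1 H
  atom 6: aromatic c, 3 neighbours → 0 H
  atom 7: Br (halogen, monovalent) → 0 H
  atom 8: aromatic c, 2 neighbours → 1 H
  atom 9: aromatic c, 3 neighbours → 0 H
  atom 10: C, bond orders sum to 4 (valence 4) → 0 H
  atom 11: O with explicit H count 0
  atom 12: C, bond orders sum to 1 (valence 4) → 3 H
Total hydrogens: 6.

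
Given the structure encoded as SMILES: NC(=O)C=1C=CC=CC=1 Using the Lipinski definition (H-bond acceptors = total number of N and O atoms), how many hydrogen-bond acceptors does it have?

N atoms: 1; O atoms: 1.
Lipinski HBA = 1 + 1 = 2.

2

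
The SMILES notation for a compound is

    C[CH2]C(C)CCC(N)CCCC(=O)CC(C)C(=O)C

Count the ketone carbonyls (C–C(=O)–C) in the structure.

2

The ketone motif appears at heavy-atom positions 12, 17 in the SMILES.
Other groups present: 1 primary amine.
Ketone count: 2.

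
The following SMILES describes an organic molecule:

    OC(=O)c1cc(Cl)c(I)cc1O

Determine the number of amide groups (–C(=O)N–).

0

Scan the SMILES for the amide motif — none present.
Groups that are present: 1 carboxylic acid, 1 hydroxyl.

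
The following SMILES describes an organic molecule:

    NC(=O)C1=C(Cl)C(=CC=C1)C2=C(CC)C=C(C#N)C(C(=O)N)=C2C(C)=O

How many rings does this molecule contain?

In SMILES, each pair of matching ring-closure digits denotes one ring-closing bond; the number of such bonds equals the number of independent rings.
Ring-closure bonds here: 2.

2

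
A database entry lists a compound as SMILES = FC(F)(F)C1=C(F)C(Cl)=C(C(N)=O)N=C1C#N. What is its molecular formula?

Walk through each heavy atom and fill implicit hydrogens from standard valence (C 4, N 3, O 2, S 2, halogen 1):
  atom 1: F (halogen, monovalent) → 0 H
  atom 2: C, bond orders sum to 4 (valence 4) → 0 H
  atom 3: F (halogen, monovalent) → 0 H
  atom 4: F (halogen, monovalent) → 0 H
  atom 5: C, bond orders sum to 4 (valence 4) → 0 H
  atom 6: C, bond orders sum to 4 (valence 4) → 0 H
  atom 7: F (halogen, monovalent) → 0 H
  atom 8: C, bond orders sum to 4 (valence 4) → 0 H
  atom 9: Cl (halogen, monovalent) → 0 H
  atom 10: C, bond orders sum to 4 (valence 4) → 0 H
  atom 11: C, bond orders sum to 4 (valence 4) → 0 H
  atom 12: N, bond orders sum to 1 (valence 3) → 2 H
  atom 13: O, bond orders sum to 2 (valence 2) → 0 H
  atom 14: N, bond orders sum to 3 (valence 3) → 0 H
  atom 15: C, bond orders sum to 4 (valence 4) → 0 H
  atom 16: C, bond orders sum to 4 (valence 4) → 0 H
  atom 17: N, bond orders sum to 3 (valence 3) → 0 H
Totals → C:8, H:2, Cl:1, F:4, N:3, O:1.
In Hill order: C8H2ClF4N3O.

C8H2ClF4N3O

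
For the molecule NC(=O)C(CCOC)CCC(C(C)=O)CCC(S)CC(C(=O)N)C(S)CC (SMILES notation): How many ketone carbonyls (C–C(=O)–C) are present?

1

The ketone motif appears at heavy-atom position 12 in the SMILES.
Other groups present: 2 amide, 1 ether, 2 thiol.
Ketone count: 1.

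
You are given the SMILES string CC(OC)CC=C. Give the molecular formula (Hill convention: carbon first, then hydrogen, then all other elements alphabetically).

Walk through each heavy atom and fill implicit hydrogens from standard valence (C 4, N 3, O 2, S 2, halogen 1):
  atom 1: C, bond orders sum to 1 (valence 4) → 3 H
  atom 2: C, bond orders sum to 3 (valence 4) → 1 H
  atom 3: O, bond orders sum to 2 (valence 2) → 0 H
  atom 4: C, bond orders sum to 1 (valence 4) → 3 H
  atom 5: C, bond orders sum to 2 (valence 4) → 2 H
  atom 6: C, bond orders sum to 3 (valence 4) → 1 H
  atom 7: C, bond orders sum to 2 (valence 4) → 2 H
Totals → C:6, H:12, O:1.
In Hill order: C6H12O.

C6H12O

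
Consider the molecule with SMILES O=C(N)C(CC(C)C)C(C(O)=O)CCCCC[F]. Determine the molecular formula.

C13H24FNO3

Walk through each heavy atom and fill implicit hydrogens from standard valence (C 4, N 3, O 2, S 2, halogen 1):
  atom 1: O, bond orders sum to 2 (valence 2) → 0 H
  atom 2: C, bond orders sum to 4 (valence 4) → 0 H
  atom 3: N, bond orders sum to 1 (valence 3) → 2 H
  atom 4: C, bond orders sum to 3 (valence 4) → 1 H
  atom 5: C, bond orders sum to 2 (valence 4) → 2 H
  atom 6: C, bond orders sum to 3 (valence 4) → 1 H
  atom 7: C, bond orders sum to 1 (valence 4) → 3 H
  atom 8: C, bond orders sum to 1 (valence 4) → 3 H
  atom 9: C, bond orders sum to 3 (valence 4) → 1 H
  atom 10: C, bond orders sum to 4 (valence 4) → 0 H
  atom 11: O, bond orders sum to 1 (valence 2) → 1 H
  atom 12: O, bond orders sum to 2 (valence 2) → 0 H
  atom 13: C, bond orders sum to 2 (valence 4) → 2 H
  atom 14: C, bond orders sum to 2 (valence 4) → 2 H
  atom 15: C, bond orders sum to 2 (valence 4) → 2 H
  atom 16: C, bond orders sum to 2 (valence 4) → 2 H
  atom 17: C, bond orders sum to 2 (valence 4) → 2 H
  atom 18: F with explicit H count 0
Totals → C:13, H:24, F:1, N:1, O:3.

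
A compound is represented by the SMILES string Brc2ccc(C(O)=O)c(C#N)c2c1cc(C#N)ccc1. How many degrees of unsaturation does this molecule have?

13

Molecular formula: C15H7BrN2O2.
DoU = (2C + 2 + N − H − X) / 2, where X is the halogen count and O/S are ignored.
    = (2·15 + 2 + 2 − 7 − 1) / 2 = 26 / 2 = 13.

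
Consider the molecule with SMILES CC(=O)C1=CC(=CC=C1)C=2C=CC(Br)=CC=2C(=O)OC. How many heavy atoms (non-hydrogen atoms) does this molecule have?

Every atom symbol written in the SMILES (organic subset) is one heavy atom; implicit H are not written.
Heavy atoms by element → Br:1, C:16, O:3.
Total: 20.

20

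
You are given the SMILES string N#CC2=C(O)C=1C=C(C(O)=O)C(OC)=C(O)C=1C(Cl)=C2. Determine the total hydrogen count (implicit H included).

Walk through each heavy atom and fill implicit hydrogens from standard valence (C 4, N 3, O 2, S 2, halogen 1):
  atom 1: N, bond orders sum to 3 (valence 3) → 0 H
  atom 2: C, bond orders sum to 4 (valence 4) → 0 H
  atom 3: C, bond orders sum to 4 (valence 4) → 0 H
  atom 4: C, bond orders sum to 4 (valence 4) → 0 H
  atom 5: O, bond orders sum to 1 (valence 2) → 1 H
  atom 6: C, bond orders sum to 4 (valence 4) → 0 H
  atom 7: C, bond orders sum to 3 (valence 4) → 1 H
  atom 8: C, bond orders sum to 4 (valence 4) → 0 H
  atom 9: C, bond orders sum to 4 (valence 4) → 0 H
  atom 10: O, bond orders sum to 1 (valence 2) → 1 H
  atom 11: O, bond orders sum to 2 (valence 2) → 0 H
  atom 12: C, bond orders sum to 4 (valence 4) → 0 H
  atom 13: O, bond orders sum to 2 (valence 2) → 0 H
  atom 14: C, bond orders sum to 1 (valence 4) → 3 H
  atom 15: C, bond orders sum to 4 (valence 4) → 0 H
  atom 16: O, bond orders sum to 1 (valence 2) → 1 H
  atom 17: C, bond orders sum to 4 (valence 4) → 0 H
  atom 18: C, bond orders sum to 4 (valence 4) → 0 H
  atom 19: Cl (halogen, monovalent) → 0 H
  atom 20: C, bond orders sum to 3 (valence 4) → 1 H
Total hydrogens: 8.

8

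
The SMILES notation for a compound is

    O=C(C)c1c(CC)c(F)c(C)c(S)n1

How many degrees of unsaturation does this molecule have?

Molecular formula: C10H12FNOS.
DoU = (2C + 2 + N − H − X) / 2, where X is the halogen count and O/S are ignored.
    = (2·10 + 2 + 1 − 12 − 1) / 2 = 10 / 2 = 5.

5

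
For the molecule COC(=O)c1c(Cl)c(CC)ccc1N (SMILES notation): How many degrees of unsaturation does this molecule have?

5

Molecular formula: C10H12ClNO2.
DoU = (2C + 2 + N − H − X) / 2, where X is the halogen count and O/S are ignored.
    = (2·10 + 2 + 1 − 12 − 1) / 2 = 10 / 2 = 5.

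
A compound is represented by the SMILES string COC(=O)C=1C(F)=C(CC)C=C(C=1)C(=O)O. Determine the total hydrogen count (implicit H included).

11

Walk through each heavy atom and fill implicit hydrogens from standard valence (C 4, N 3, O 2, S 2, halogen 1):
  atom 1: C, bond orders sum to 1 (valence 4) → 3 H
  atom 2: O, bond orders sum to 2 (valence 2) → 0 H
  atom 3: C, bond orders sum to 4 (valence 4) → 0 H
  atom 4: O, bond orders sum to 2 (valence 2) → 0 H
  atom 5: C, bond orders sum to 4 (valence 4) → 0 H
  atom 6: C, bond orders sum to 4 (valence 4) → 0 H
  atom 7: F (halogen, monovalent) → 0 H
  atom 8: C, bond orders sum to 4 (valence 4) → 0 H
  atom 9: C, bond orders sum to 2 (valence 4) → 2 H
  atom 10: C, bond orders sum to 1 (valence 4) → 3 H
  atom 11: C, bond orders sum to 3 (valence 4) → 1 H
  atom 12: C, bond orders sum to 4 (valence 4) → 0 H
  atom 13: C, bond orders sum to 3 (valence 4) → 1 H
  atom 14: C, bond orders sum to 4 (valence 4) → 0 H
  atom 15: O, bond orders sum to 2 (valence 2) → 0 H
  atom 16: O, bond orders sum to 1 (valence 2) → 1 H
Total hydrogens: 11.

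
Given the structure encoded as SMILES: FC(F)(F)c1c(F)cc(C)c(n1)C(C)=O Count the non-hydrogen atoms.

Every atom symbol written in the SMILES (organic subset) is one heavy atom; implicit H are not written.
Heavy atoms by element → C:9, F:4, N:1, O:1.
Total: 15.

15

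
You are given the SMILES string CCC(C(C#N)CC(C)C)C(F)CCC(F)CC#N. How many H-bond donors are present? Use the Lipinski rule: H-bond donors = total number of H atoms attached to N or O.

Donors: find every N or O and count the H atoms it carries.
  atom 6 (N): bond orders sum to 3 → 0 H
  atom 19 (N): bond orders sum to 3 → 0 H
Lipinski HBD = 0.

0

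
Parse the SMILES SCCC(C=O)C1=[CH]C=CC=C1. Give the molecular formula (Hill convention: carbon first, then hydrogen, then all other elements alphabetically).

C10H12OS

Walk through each heavy atom and fill implicit hydrogens from standard valence (C 4, N 3, O 2, S 2, halogen 1):
  atom 1: S, bond orders sum to 1 (valence 2) → 1 H
  atom 2: C, bond orders sum to 2 (valence 4) → 2 H
  atom 3: C, bond orders sum to 2 (valence 4) → 2 H
  atom 4: C, bond orders sum to 3 (valence 4) → 1 H
  atom 5: C, bond orders sum to 3 (valence 4) → 1 H
  atom 6: O, bond orders sum to 2 (valence 2) → 0 H
  atom 7: C, bond orders sum to 4 (valence 4) → 0 H
  atom 8: C with explicit H count 1
  atom 9: C, bond orders sum to 3 (valence 4) → 1 H
  atom 10: C, bond orders sum to 3 (valence 4) → 1 H
  atom 11: C, bond orders sum to 3 (valence 4) → 1 H
  atom 12: C, bond orders sum to 3 (valence 4) → 1 H
Totals → C:10, H:12, O:1, S:1.
In Hill order: C10H12OS.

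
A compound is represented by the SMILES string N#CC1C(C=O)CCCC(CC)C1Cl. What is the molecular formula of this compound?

Walk through each heavy atom and fill implicit hydrogens from standard valence (C 4, N 3, O 2, S 2, halogen 1):
  atom 1: N, bond orders sum to 3 (valence 3) → 0 H
  atom 2: C, bond orders sum to 4 (valence 4) → 0 H
  atom 3: C, bond orders sum to 3 (valence 4) → 1 H
  atom 4: C, bond orders sum to 3 (valence 4) → 1 H
  atom 5: C, bond orders sum to 3 (valence 4) → 1 H
  atom 6: O, bond orders sum to 2 (valence 2) → 0 H
  atom 7: C, bond orders sum to 2 (valence 4) → 2 H
  atom 8: C, bond orders sum to 2 (valence 4) → 2 H
  atom 9: C, bond orders sum to 2 (valence 4) → 2 H
  atom 10: C, bond orders sum to 3 (valence 4) → 1 H
  atom 11: C, bond orders sum to 2 (valence 4) → 2 H
  atom 12: C, bond orders sum to 1 (valence 4) → 3 H
  atom 13: C, bond orders sum to 3 (valence 4) → 1 H
  atom 14: Cl (halogen, monovalent) → 0 H
Totals → C:11, H:16, Cl:1, N:1, O:1.
In Hill order: C11H16ClNO.

C11H16ClNO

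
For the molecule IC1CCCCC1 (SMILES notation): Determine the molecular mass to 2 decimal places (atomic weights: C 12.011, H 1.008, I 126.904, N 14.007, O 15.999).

First, the molecular formula is C6H11I (counting implicit H from valence).
  C: 6 × 12.011 = 72.066
  H: 11 × 1.008 = 11.088
  I: 1 × 126.904 = 126.904
Sum: 6×12.011 + 11×1.008 + 1×126.904 = 210.058 → 210.06 g/mol.

210.06 g/mol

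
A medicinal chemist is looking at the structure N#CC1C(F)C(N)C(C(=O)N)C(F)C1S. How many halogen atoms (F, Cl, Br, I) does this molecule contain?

2

Halogen atoms appear at heavy-atom positions 5, 13 (2×F).
Other groups present: 1 amide, 1 nitrile, 1 primary amine, 1 thiol.
Halogen count: 2.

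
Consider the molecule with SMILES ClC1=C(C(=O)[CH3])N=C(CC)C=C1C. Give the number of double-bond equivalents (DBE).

5

Molecular formula: C10H12ClNO.
DoU = (2C + 2 + N − H − X) / 2, where X is the halogen count and O/S are ignored.
    = (2·10 + 2 + 1 − 12 − 1) / 2 = 10 / 2 = 5.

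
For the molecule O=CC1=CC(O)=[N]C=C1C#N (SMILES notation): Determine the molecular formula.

Walk through each heavy atom and fill implicit hydrogens from standard valence (C 4, N 3, O 2, S 2, halogen 1):
  atom 1: O, bond orders sum to 2 (valence 2) → 0 H
  atom 2: C, bond orders sum to 3 (valence 4) → 1 H
  atom 3: C, bond orders sum to 4 (valence 4) → 0 H
  atom 4: C, bond orders sum to 3 (valence 4) → 1 H
  atom 5: C, bond orders sum to 4 (valence 4) → 0 H
  atom 6: O, bond orders sum to 1 (valence 2) → 1 H
  atom 7: N with explicit H count 0
  atom 8: C, bond orders sum to 3 (valence 4) → 1 H
  atom 9: C, bond orders sum to 4 (valence 4) → 0 H
  atom 10: C, bond orders sum to 4 (valence 4) → 0 H
  atom 11: N, bond orders sum to 3 (valence 3) → 0 H
Totals → C:7, H:4, N:2, O:2.
In Hill order: C7H4N2O2.

C7H4N2O2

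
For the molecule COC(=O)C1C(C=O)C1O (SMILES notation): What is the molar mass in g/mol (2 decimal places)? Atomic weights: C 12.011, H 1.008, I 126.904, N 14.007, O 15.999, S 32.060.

First, the molecular formula is C6H8O4 (counting implicit H from valence).
  C: 6 × 12.011 = 72.066
  H: 8 × 1.008 = 8.064
  O: 4 × 15.999 = 63.996
Sum: 6×12.011 + 8×1.008 + 4×15.999 = 144.126 → 144.13 g/mol.

144.13 g/mol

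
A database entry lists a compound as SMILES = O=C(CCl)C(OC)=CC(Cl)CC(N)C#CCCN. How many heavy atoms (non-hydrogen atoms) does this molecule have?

Every atom symbol written in the SMILES (organic subset) is one heavy atom; implicit H are not written.
Heavy atoms by element → C:12, Cl:2, N:2, O:2.
Total: 18.

18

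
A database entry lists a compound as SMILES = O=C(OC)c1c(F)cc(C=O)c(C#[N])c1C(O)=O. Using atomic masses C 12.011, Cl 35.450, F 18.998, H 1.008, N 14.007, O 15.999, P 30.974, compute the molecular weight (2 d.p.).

251.17 g/mol

First, the molecular formula is C11H6FNO5 (counting implicit H from valence).
  C: 11 × 12.011 = 132.121
  F: 1 × 18.998 = 18.998
  H: 6 × 1.008 = 6.048
  N: 1 × 14.007 = 14.007
  O: 5 × 15.999 = 79.995
Sum: 11×12.011 + 1×18.998 + 6×1.008 + 1×14.007 + 5×15.999 = 251.169 → 251.17 g/mol.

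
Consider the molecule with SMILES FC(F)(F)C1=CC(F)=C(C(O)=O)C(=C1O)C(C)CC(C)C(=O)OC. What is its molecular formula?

C15H16F4O5

Walk through each heavy atom and fill implicit hydrogens from standard valence (C 4, N 3, O 2, S 2, halogen 1):
  atom 1: F (halogen, monovalent) → 0 H
  atom 2: C, bond orders sum to 4 (valence 4) → 0 H
  atom 3: F (halogen, monovalent) → 0 H
  atom 4: F (halogen, monovalent) → 0 H
  atom 5: C, bond orders sum to 4 (valence 4) → 0 H
  atom 6: C, bond orders sum to 3 (valence 4) → 1 H
  atom 7: C, bond orders sum to 4 (valence 4) → 0 H
  atom 8: F (halogen, monovalent) → 0 H
  atom 9: C, bond orders sum to 4 (valence 4) → 0 H
  atom 10: C, bond orders sum to 4 (valence 4) → 0 H
  atom 11: O, bond orders sum to 1 (valence 2) → 1 H
  atom 12: O, bond orders sum to 2 (valence 2) → 0 H
  atom 13: C, bond orders sum to 4 (valence 4) → 0 H
  atom 14: C, bond orders sum to 4 (valence 4) → 0 H
  atom 15: O, bond orders sum to 1 (valence 2) → 1 H
  atom 16: C, bond orders sum to 3 (valence 4) → 1 H
  atom 17: C, bond orders sum to 1 (valence 4) → 3 H
  atom 18: C, bond orders sum to 2 (valence 4) → 2 H
  atom 19: C, bond orders sum to 3 (valence 4) → 1 H
  atom 20: C, bond orders sum to 1 (valence 4) → 3 H
  atom 21: C, bond orders sum to 4 (valence 4) → 0 H
  atom 22: O, bond orders sum to 2 (valence 2) → 0 H
  atom 23: O, bond orders sum to 2 (valence 2) → 0 H
  atom 24: C, bond orders sum to 1 (valence 4) → 3 H
Totals → C:15, H:16, F:4, O:5.
In Hill order: C15H16F4O5.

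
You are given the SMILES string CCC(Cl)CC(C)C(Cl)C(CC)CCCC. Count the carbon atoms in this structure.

14

Count every carbon token in the SMILES (each C, including those in ring-closure positions and inside branches).
Carbon count: 14.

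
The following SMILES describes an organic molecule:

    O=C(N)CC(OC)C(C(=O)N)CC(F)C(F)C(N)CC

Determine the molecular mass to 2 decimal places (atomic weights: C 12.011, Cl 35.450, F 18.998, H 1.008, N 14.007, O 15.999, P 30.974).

295.33 g/mol

First, the molecular formula is C12H23F2N3O3 (counting implicit H from valence).
  C: 12 × 12.011 = 144.132
  F: 2 × 18.998 = 37.996
  H: 23 × 1.008 = 23.184
  N: 3 × 14.007 = 42.021
  O: 3 × 15.999 = 47.997
Sum: 12×12.011 + 2×18.998 + 23×1.008 + 3×14.007 + 3×15.999 = 295.330 → 295.33 g/mol.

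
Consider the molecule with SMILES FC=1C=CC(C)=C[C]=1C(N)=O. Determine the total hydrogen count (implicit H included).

8

Walk through each heavy atom and fill implicit hydrogens from standard valence (C 4, N 3, O 2, S 2, halogen 1):
  atom 1: F (halogen, monovalent) → 0 H
  atom 2: C, bond orders sum to 4 (valence 4) → 0 H
  atom 3: C, bond orders sum to 3 (valence 4) → 1 H
  atom 4: C, bond orders sum to 3 (valence 4) → 1 H
  atom 5: C, bond orders sum to 4 (valence 4) → 0 H
  atom 6: C, bond orders sum to 1 (valence 4) → 3 H
  atom 7: C, bond orders sum to 3 (valence 4) → 1 H
  atom 8: C with explicit H count 0
  atom 9: C, bond orders sum to 4 (valence 4) → 0 H
  atom 10: N, bond orders sum to 1 (valence 3) → 2 H
  atom 11: O, bond orders sum to 2 (valence 2) → 0 H
Total hydrogens: 8.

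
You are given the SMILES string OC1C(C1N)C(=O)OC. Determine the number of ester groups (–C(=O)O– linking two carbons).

The ester motif appears at heavy-atom position 6 in the SMILES.
Other groups present: 1 hydroxyl, 1 primary amine.
Ester count: 1.

1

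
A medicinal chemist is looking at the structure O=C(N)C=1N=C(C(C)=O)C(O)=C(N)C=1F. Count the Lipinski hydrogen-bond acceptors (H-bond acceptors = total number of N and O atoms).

N atoms: 3; O atoms: 3.
Lipinski HBA = 3 + 3 = 6.

6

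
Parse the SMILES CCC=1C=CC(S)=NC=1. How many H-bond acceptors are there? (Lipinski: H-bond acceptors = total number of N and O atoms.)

N atoms: 1; O atoms: 0.
Lipinski HBA = 1 + 0 = 1.

1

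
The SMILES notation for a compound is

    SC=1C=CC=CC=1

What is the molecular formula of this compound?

C6H6S

Walk through each heavy atom and fill implicit hydrogens from standard valence (C 4, N 3, O 2, S 2, halogen 1):
  atom 1: S, bond orders sum to 1 (valence 2) → 1 H
  atom 2: C, bond orders sum to 4 (valence 4) → 0 H
  atom 3: C, bond orders sum to 3 (valence 4) → 1 H
  atom 4: C, bond orders sum to 3 (valence 4) → 1 H
  atom 5: C, bond orders sum to 3 (valence 4) → 1 H
  atom 6: C, bond orders sum to 3 (valence 4) → 1 H
  atom 7: C, bond orders sum to 3 (valence 4) → 1 H
Totals → C:6, H:6, S:1.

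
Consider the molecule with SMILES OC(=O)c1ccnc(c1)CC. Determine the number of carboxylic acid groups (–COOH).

1

The carboxylic acid motif appears at heavy-atom position 2 in the SMILES.
Carboxylic acid count: 1.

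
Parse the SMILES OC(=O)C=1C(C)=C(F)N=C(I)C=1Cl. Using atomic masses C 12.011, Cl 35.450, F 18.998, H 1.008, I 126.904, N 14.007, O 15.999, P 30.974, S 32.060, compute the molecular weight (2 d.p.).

315.47 g/mol

First, the molecular formula is C7H4ClFINO2 (counting implicit H from valence).
  C: 7 × 12.011 = 84.077
  Cl: 1 × 35.450 = 35.450
  F: 1 × 18.998 = 18.998
  H: 4 × 1.008 = 4.032
  I: 1 × 126.904 = 126.904
  N: 1 × 14.007 = 14.007
  O: 2 × 15.999 = 31.998
Sum: 7×12.011 + 1×35.450 + 1×18.998 + 4×1.008 + 1×126.904 + 1×14.007 + 2×15.999 = 315.466 → 315.47 g/mol.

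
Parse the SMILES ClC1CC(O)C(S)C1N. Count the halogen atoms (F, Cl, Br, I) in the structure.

Halogen atoms appear at heavy-atom position 1 (1×Cl).
Other groups present: 1 hydroxyl, 1 primary amine, 1 thiol.
Halogen count: 1.

1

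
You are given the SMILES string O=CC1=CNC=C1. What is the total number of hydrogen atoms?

5

Walk through each heavy atom and fill implicit hydrogens from standard valence (C 4, N 3, O 2, S 2, halogen 1):
  atom 1: O, bond orders sum to 2 (valence 2) → 0 H
  atom 2: C, bond orders sum to 3 (valence 4) → 1 H
  atom 3: C, bond orders sum to 4 (valence 4) → 0 H
  atom 4: C, bond orders sum to 3 (valence 4) → 1 H
  atom 5: N, bond orders sum to 2 (valence 3) → 1 H
  atom 6: C, bond orders sum to 3 (valence 4) → 1 H
  atom 7: C, bond orders sum to 3 (valence 4) → 1 H
Total hydrogens: 5.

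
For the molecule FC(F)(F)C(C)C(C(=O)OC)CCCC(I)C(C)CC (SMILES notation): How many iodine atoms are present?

Scan the SMILES for I atoms (remember two-letter symbols like Cl and Br are single atoms).
Iodine count: 1.

1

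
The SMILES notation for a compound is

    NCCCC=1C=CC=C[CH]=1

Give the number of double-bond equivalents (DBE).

4

Molecular formula: C9H13N.
DoU = (2C + 2 + N − H − X) / 2, where X is the halogen count and O/S are ignored.
    = (2·9 + 2 + 1 − 13 − 0) / 2 = 8 / 2 = 4.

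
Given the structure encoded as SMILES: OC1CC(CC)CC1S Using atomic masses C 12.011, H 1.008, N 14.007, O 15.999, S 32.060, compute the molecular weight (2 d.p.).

146.25 g/mol

First, the molecular formula is C7H14OS (counting implicit H from valence).
  C: 7 × 12.011 = 84.077
  H: 14 × 1.008 = 14.112
  O: 1 × 15.999 = 15.999
  S: 1 × 32.060 = 32.060
Sum: 7×12.011 + 14×1.008 + 1×15.999 + 1×32.060 = 146.248 → 146.25 g/mol.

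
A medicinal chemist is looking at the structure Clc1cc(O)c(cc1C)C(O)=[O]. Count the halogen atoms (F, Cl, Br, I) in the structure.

1

Halogen atoms appear at heavy-atom position 1 (1×Cl).
Other groups present: 1 carboxylic acid, 1 hydroxyl.
Halogen count: 1.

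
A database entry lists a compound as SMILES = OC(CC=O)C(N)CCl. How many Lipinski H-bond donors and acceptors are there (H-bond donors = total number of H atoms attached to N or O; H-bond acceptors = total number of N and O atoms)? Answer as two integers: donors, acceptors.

Donors: find every N or O and count the H atoms it carries.
  atom 1 (O): bond orders sum to 1 → 1 H
  atom 5 (O): bond orders sum to 2 → 0 H
  atom 7 (N): bond orders sum to 1 → 2 H
Lipinski HBD = 3.
Acceptors: N atoms = 1, O atoms = 2 → HBA = 3.

3, 3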